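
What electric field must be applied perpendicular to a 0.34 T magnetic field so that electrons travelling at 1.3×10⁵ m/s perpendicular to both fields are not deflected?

For straight-line motion qE = qvB, so E = vB.
E = 1.3×10⁵ × 0.34 = 4.4×10⁴ V/m.

E = 4.4×10⁴ V/m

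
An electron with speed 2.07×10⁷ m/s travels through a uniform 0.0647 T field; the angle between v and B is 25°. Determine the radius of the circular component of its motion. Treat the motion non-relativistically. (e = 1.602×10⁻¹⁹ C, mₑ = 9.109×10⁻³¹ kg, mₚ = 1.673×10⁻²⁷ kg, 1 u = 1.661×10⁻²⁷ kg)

r ≈ 7.69×10⁻⁴ m

v⊥ = v sinθ = 2.07×10⁷·sin25° ≈ 8.748×10⁶ m/s.
r = m v⊥/(|q|B) = (9.109×10⁻³¹)(8.748×10⁶)/((1.602×10⁻¹⁹)(0.0647)) ≈ 7.69×10⁻⁴ m.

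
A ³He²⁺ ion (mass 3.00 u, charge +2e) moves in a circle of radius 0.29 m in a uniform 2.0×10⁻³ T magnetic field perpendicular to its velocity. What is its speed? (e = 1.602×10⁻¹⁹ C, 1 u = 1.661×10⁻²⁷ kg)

v ≈ 3.7×10⁴ m/s

From |q|vB = mv²/r, v = |q|Br/m.
v = (3.204×10⁻¹⁹)(2.0×10⁻³)(0.29)/4.983×10⁻²⁷ ≈ 3.7×10⁴ m/s.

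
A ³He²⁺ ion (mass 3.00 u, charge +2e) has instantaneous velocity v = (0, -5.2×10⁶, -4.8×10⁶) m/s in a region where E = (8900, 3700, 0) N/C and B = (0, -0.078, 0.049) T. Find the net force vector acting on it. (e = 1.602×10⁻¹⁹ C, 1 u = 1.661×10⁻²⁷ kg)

F ≈ (-1.99×10⁻¹³, 1.19×10⁻¹⁵, 0) N

v×B = (-6.29×10⁵, 0, 0) N/C.
E + v×B = (-6.20×10⁵, 3700, 0) N/C.
F = q(E + v×B) = (3.204×10⁻¹⁹ C)·(-6.20×10⁵, 3700, 0) = (-1.99×10⁻¹³, 1.19×10⁻¹⁵, 0) N.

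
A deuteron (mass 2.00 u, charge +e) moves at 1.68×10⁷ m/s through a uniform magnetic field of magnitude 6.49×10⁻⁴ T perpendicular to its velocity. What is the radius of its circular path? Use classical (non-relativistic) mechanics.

r ≈ 537 m

The magnetic force provides the centripetal force: |q|vB = mv²/r.
r = mv/(|q|B) = (3.322×10⁻²⁷)(1.68×10⁷)/((1.602×10⁻¹⁹)(6.49×10⁻⁴)) ≈ 537 m.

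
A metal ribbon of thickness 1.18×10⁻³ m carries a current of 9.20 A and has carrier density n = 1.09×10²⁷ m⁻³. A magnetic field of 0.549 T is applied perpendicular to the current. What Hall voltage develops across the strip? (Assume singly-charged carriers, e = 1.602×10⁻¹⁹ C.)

V_H ≈ 2.45×10⁻⁵ V

V_H = IB/(n e t).
V_H = (9.20)(0.549)/((1.09×10²⁷)(1.602×10⁻¹⁹)(1.18×10⁻³)) ≈ 2.45×10⁻⁵ V.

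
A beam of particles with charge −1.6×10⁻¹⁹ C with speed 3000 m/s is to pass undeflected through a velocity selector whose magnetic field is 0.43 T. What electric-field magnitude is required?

For straight-line motion qE = qvB, so E = vB.
E = 3000 × 0.43 = 1300 V/m.

E = 1300 V/m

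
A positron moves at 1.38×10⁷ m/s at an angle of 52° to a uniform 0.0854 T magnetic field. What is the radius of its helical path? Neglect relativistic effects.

v⊥ = v sinθ = 1.38×10⁷·sin52° ≈ 1.087×10⁷ m/s.
r = m v⊥/(|q|B) = (9.109×10⁻³¹)(1.087×10⁷)/((1.602×10⁻¹⁹)(0.0854)) ≈ 7.24×10⁻⁴ m.

r ≈ 7.24×10⁻⁴ m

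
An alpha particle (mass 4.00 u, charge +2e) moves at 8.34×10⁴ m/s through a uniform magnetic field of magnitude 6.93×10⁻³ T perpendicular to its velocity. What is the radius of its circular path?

r ≈ 0.250 m

The magnetic force provides the centripetal force: |q|vB = mv²/r.
r = mv/(|q|B) = (6.644×10⁻²⁷)(8.34×10⁴)/((3.204×10⁻¹⁹)(6.93×10⁻³)) ≈ 0.250 m.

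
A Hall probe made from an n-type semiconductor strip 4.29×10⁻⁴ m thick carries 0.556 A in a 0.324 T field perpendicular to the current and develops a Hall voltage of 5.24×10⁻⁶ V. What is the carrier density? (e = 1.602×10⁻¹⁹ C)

n ≈ 5.00×10²⁶ m⁻³

From V_H = IB/(n e t), n = IB/(V_H e t).
n = (0.556)(0.324)/((5.24×10⁻⁶)(1.602×10⁻¹⁹)(4.29×10⁻⁴)) ≈ 5.00×10²⁶ m⁻³.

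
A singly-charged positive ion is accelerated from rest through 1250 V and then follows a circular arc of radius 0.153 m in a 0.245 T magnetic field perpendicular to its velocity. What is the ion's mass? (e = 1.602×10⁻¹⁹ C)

Combine |q|V = ½mv² and r = mv/(|q|B): eliminate v to get m = qB²r²/(2V).
m = (1.602×10⁻¹⁹)(0.245)²(0.153)²/(2·1250) ≈ 9.00×10⁻²⁶ kg.

m ≈ 9.00×10⁻²⁶ kg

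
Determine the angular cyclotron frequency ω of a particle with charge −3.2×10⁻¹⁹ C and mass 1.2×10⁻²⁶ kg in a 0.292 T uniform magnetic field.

ω = |q|B/m.
ω = (3.2×10⁻¹⁹)(0.292)/1.2×10⁻²⁶ ≈ 7.79×10⁶ rad/s.

ω ≈ 7.79×10⁶ rad/s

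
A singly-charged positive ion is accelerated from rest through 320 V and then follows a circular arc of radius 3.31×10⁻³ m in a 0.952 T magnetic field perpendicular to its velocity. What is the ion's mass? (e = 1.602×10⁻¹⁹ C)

Combine |q|V = ½mv² and r = mv/(|q|B): eliminate v to get m = qB²r²/(2V).
m = (1.602×10⁻¹⁹)(0.952)²(3.31×10⁻³)²/(2·320) ≈ 2.49×10⁻²⁷ kg.

m ≈ 2.49×10⁻²⁷ kg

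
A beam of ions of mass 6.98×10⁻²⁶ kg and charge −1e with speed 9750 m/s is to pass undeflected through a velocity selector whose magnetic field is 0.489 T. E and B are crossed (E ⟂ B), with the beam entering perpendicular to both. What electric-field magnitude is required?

E = 4770 V/m

For straight-line motion qE = qvB, so E = vB.
E = 9750 × 0.489 = 4770 V/m.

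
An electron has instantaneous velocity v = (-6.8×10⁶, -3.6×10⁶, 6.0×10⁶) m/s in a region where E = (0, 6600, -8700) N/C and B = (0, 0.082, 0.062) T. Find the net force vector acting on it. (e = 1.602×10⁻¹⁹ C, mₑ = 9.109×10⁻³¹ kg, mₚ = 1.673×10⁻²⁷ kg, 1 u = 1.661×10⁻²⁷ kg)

F ≈ (1.15×10⁻¹³, -6.86×10⁻¹⁴, 9.07×10⁻¹⁴) N

v×B = (-7.15×10⁵, 4.22×10⁵, -5.58×10⁵) N/C.
E + v×B = (-7.15×10⁵, 4.28×10⁵, -5.66×10⁵) N/C.
F = q(E + v×B) = (−1.602×10⁻¹⁹ C)·(-7.15×10⁵, 4.28×10⁵, -5.66×10⁵) = (1.15×10⁻¹³, -6.86×10⁻¹⁴, 9.07×10⁻¹⁴) N.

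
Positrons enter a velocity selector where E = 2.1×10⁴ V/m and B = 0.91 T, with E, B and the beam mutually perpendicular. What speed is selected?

Zero net Lorentz force requires |qE| = |q v×B|, i.e. E = vB.
v = E/B = 2.1×10⁴/0.91 = 2.3×10⁴ m/s.

v = 2.3×10⁴ m/s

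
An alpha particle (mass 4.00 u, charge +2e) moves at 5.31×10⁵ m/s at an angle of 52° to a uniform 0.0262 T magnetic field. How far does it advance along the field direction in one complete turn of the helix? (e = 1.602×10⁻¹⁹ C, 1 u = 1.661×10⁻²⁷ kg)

p ≈ 1.63 m

v∥ = v cosθ = 5.31×10⁵·cos52° ≈ 3.269×10⁵ m/s.
T = 2πm/(|q|B) = 2π(6.644×10⁻²⁷)/((3.204×10⁻¹⁹)(0.0262)) ≈ 4.973×10⁻⁶ s.
pitch = v∥ T = (3.269×10⁵)(4.973×10⁻⁶) ≈ 1.63 m.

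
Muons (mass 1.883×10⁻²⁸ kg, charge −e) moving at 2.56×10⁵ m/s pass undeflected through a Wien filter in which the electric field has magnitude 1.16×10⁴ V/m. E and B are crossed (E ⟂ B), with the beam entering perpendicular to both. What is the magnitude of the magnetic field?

Balance of forces in the selector: qE = qvB ⇒ B = E/v.
B = 1.16×10⁴/2.56×10⁵ = 0.0453 T.

B = 0.0453 T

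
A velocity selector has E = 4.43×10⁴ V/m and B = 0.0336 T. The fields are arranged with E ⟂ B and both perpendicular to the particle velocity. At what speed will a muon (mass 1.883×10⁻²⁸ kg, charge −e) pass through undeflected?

For undeflected motion the electric and magnetic forces balance: qE = qvB.
v = E/B = 4.43×10⁴/0.0336 = 1.32×10⁶ m/s.

v = 1.32×10⁶ m/s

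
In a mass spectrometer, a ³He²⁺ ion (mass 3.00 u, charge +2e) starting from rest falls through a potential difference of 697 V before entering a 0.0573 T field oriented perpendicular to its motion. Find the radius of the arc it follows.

r ≈ 0.0813 m

Acceleration: |q|V = ½mv² ⇒ v = √(2|q|V/m) = √(2·3.204×10⁻¹⁹·697/4.983×10⁻²⁷) ≈ 2.994×10⁵ m/s.
In the field: r = mv/(|q|B) = (4.983×10⁻²⁷)(2.994×10⁵)/((3.204×10⁻¹⁹)(0.0573)) ≈ 0.0813 m.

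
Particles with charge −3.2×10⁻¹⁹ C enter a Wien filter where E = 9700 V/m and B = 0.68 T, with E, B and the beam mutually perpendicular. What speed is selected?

v = 1.4×10⁴ m/s

For undeflected motion the electric and magnetic forces balance: qE = qvB.
v = E/B = 9700/0.68 = 1.4×10⁴ m/s.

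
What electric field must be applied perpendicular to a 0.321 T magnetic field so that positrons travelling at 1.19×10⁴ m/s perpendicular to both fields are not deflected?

E = 3820 V/m

For straight-line motion qE = qvB, so E = vB.
E = 1.19×10⁴ × 0.321 = 3820 V/m.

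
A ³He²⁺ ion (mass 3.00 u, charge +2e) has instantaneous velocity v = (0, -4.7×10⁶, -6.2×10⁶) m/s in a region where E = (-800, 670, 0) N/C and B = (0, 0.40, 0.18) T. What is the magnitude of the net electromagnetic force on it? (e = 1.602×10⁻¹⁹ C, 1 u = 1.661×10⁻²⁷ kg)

|F| ≈ 5.23×10⁻¹³ N

v×B = (1.63×10⁶, 0, 0) N/C.
E + v×B = (1.63×10⁶, 670, 0) N/C.
F = q(E + v×B) = (3.204×10⁻¹⁹ C)·(1.63×10⁶, 670, 0) = (5.23×10⁻¹³, 2.15×10⁻¹⁶, 0) N.
|F| = 5.23×10⁻¹³ N.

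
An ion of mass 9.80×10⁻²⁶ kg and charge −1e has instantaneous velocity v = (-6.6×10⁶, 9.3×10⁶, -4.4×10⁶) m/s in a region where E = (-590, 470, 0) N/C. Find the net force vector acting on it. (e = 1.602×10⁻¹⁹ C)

F ≈ (9.45×10⁻¹⁷, -7.53×10⁻¹⁷, 0) N

Only an electric field acts, so F = qE = (−1.602×10⁻¹⁹ C)·(-590, 470, 0) = (9.45×10⁻¹⁷, -7.53×10⁻¹⁷, 0) N.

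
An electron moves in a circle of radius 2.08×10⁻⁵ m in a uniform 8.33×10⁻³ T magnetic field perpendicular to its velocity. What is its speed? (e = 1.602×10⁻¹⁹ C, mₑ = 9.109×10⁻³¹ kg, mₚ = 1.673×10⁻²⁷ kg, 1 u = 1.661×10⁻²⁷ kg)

v ≈ 3.05×10⁴ m/s

From |q|vB = mv²/r, v = |q|Br/m.
v = (1.602×10⁻¹⁹)(8.33×10⁻³)(2.08×10⁻⁵)/9.109×10⁻³¹ ≈ 3.05×10⁴ m/s.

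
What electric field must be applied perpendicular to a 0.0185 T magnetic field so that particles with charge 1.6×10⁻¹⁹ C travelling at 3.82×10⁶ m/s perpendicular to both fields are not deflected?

E = 7.07×10⁴ V/m

For straight-line motion qE = qvB, so E = vB.
E = 3.82×10⁶ × 0.0185 = 7.07×10⁴ V/m.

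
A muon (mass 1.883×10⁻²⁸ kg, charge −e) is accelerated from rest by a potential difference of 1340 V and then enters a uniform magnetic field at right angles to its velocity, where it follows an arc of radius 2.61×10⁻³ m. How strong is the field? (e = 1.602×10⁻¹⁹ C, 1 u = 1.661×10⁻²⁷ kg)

v = √(2|q|V/m) = √(2·1.602×10⁻¹⁹·1340/1.883×10⁻²⁸) ≈ 1.510×10⁶ m/s.
B = mv/(|q|r) = (1.883×10⁻²⁸)(1.510×10⁶)/((1.602×10⁻¹⁹)(2.61×10⁻³)) ≈ 0.680 T.

B ≈ 0.680 T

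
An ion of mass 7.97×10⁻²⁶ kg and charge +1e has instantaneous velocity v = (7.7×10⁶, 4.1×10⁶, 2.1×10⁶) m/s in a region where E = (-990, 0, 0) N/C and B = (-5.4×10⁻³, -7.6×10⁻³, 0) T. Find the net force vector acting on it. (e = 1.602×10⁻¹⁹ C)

v×B = (1.60×10⁴, -1.13×10⁴, -3.64×10⁴) N/C.
E + v×B = (1.50×10⁴, -1.13×10⁴, -3.64×10⁴) N/C.
F = q(E + v×B) = (1.602×10⁻¹⁹ C)·(1.50×10⁴, -1.13×10⁴, -3.64×10⁴) = (2.40×10⁻¹⁵, -1.82×10⁻¹⁵, -5.83×10⁻¹⁵) N.

F ≈ (2.40×10⁻¹⁵, -1.82×10⁻¹⁵, -5.83×10⁻¹⁵) N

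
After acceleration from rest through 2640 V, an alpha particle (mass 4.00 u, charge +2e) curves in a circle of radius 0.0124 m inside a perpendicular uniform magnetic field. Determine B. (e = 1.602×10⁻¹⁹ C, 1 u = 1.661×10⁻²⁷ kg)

B ≈ 0.844 T

v = √(2|q|V/m) = √(2·3.204×10⁻¹⁹·2640/6.644×10⁻²⁷) ≈ 5.046×10⁵ m/s.
B = mv/(|q|r) = (6.644×10⁻²⁷)(5.046×10⁵)/((3.204×10⁻¹⁹)(0.0124)) ≈ 0.844 T.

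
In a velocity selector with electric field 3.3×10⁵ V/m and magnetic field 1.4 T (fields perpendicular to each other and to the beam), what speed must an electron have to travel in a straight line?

For undeflected motion the electric and magnetic forces balance: qE = qvB.
v = E/B = 3.3×10⁵/1.4 = 2.4×10⁵ m/s.

v = 2.4×10⁵ m/s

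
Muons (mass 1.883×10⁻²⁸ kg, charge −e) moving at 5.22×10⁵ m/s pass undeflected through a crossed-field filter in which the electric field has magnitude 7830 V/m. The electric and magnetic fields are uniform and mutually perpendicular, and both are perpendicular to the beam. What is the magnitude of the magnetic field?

Balance of forces in the selector: qE = qvB ⇒ B = E/v.
B = 7830/5.22×10⁵ = 0.0150 T.

B = 0.0150 T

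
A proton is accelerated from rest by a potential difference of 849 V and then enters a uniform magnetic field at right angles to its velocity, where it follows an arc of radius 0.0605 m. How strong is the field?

v = √(2|q|V/m) = √(2·1.602×10⁻¹⁹·849/1.673×10⁻²⁷) ≈ 4.032×10⁵ m/s.
B = mv/(|q|r) = (1.673×10⁻²⁷)(4.032×10⁵)/((1.602×10⁻¹⁹)(0.0605)) ≈ 0.0696 T.

B ≈ 0.0696 T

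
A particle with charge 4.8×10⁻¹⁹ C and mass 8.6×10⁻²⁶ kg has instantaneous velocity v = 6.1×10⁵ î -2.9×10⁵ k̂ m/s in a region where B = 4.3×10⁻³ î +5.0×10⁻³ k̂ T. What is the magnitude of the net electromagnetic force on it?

|F| ≈ 2.06×10⁻¹⁵ N

v×B = (0, -4300, 0) N/C.
F = q v×B = (4.8×10⁻¹⁹ C)·(0, -4300, 0) = (0, -2.06×10⁻¹⁵, 0) N.
|F| = 2.06×10⁻¹⁵ N.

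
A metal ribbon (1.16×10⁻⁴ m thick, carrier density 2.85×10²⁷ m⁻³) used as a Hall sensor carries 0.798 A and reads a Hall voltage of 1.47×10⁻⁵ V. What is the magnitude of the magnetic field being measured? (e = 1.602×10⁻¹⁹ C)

From V_H = IB/(n e t), B = V_H n e t / I.
B = (1.47×10⁻⁵)(2.85×10²⁷)(1.602×10⁻¹⁹)(1.16×10⁻⁴)/0.798 ≈ 0.976 T.

B ≈ 0.976 T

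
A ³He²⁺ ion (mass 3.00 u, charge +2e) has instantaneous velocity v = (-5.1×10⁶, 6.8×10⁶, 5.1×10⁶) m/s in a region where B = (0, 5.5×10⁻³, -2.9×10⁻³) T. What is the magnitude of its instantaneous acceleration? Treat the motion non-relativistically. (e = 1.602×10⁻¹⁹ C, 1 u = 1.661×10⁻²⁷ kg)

|a| ≈ 3.69×10¹² m/s²

v×B = (-4.78×10⁴, -1.48×10⁴, -2.80×10⁴) N/C.
F = q v×B = (3.204×10⁻¹⁹ C)·(-4.78×10⁴, -1.48×10⁴, -2.80×10⁴) = (-1.53×10⁻¹⁴, -4.74×10⁻¹⁵, -8.99×10⁻¹⁵) N.
|a| = |F|/m = 1.837×10⁻¹⁴/4.983×10⁻²⁷ ≈ 3.69×10¹² m/s².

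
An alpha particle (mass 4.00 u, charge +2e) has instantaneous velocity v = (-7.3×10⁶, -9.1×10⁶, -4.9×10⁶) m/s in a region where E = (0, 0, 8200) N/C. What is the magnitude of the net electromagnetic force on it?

Only an electric field acts, so F = qE = (3.204×10⁻¹⁹ C)·(0, 0, 8200) = (0, 0, 2.63×10⁻¹⁵) N.
|F| = 2.63×10⁻¹⁵ N.

|F| ≈ 2.63×10⁻¹⁵ N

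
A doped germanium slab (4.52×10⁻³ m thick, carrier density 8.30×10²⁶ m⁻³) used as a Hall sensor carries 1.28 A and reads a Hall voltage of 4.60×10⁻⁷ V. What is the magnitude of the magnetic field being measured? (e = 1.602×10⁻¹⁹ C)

From V_H = IB/(n e t), B = V_H n e t / I.
B = (4.60×10⁻⁷)(8.30×10²⁶)(1.602×10⁻¹⁹)(4.52×10⁻³)/1.28 ≈ 0.216 T.

B ≈ 0.216 T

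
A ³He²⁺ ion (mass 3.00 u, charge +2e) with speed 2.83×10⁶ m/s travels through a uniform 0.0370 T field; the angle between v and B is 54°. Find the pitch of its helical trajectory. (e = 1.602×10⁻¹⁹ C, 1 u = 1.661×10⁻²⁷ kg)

p ≈ 4.39 m

v∥ = v cosθ = 2.83×10⁶·cos54° ≈ 1.663×10⁶ m/s.
T = 2πm/(|q|B) = 2π(4.983×10⁻²⁷)/((3.204×10⁻¹⁹)(0.0370)) ≈ 2.641×10⁻⁶ s.
pitch = v∥ T = (1.663×10⁶)(2.641×10⁻⁶) ≈ 4.39 m.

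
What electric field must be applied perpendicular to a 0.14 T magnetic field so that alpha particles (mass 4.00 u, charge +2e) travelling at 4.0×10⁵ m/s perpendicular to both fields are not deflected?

For straight-line motion qE = qvB, so E = vB.
E = 4.0×10⁵ × 0.14 = 5.6×10⁴ V/m.

E = 5.6×10⁴ V/m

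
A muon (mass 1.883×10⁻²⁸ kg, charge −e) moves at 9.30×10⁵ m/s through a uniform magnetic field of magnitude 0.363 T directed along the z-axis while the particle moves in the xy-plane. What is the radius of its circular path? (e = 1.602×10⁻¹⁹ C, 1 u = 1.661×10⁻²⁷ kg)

r ≈ 3.01×10⁻³ m

The magnetic force provides the centripetal force: |q|vB = mv²/r.
r = mv/(|q|B) = (1.883×10⁻²⁸)(9.30×10⁵)/((1.602×10⁻¹⁹)(0.363)) ≈ 3.01×10⁻³ m.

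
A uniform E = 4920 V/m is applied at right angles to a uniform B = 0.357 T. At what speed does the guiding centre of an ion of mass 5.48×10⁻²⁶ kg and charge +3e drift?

In crossed fields the guiding centre drifts at v_d = |E×B|/B² = E/B, independent of charge and mass.
v_d = 4920/0.357 = 1.38×10⁴ m/s.

v_d ≈ 1.38×10⁴ m/s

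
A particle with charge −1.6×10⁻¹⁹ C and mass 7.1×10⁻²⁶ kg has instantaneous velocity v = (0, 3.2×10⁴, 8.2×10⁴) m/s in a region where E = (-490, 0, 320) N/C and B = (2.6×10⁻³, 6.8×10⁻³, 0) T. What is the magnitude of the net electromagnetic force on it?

|F| ≈ 1.75×10⁻¹⁶ N

v×B = (-558, 213, -83.2) N/C.
E + v×B = (-1050, 213, 237) N/C.
F = q(E + v×B) = (−1.6×10⁻¹⁹ C)·(-1050, 213, 237) = (1.68×10⁻¹⁶, -3.41×10⁻¹⁷, -3.79×10⁻¹⁷) N.
|F| = 1.75×10⁻¹⁶ N.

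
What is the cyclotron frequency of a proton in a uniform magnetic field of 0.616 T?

f = |q|B/(2πm).
f = (1.602×10⁻¹⁹)(0.616)/(2π·1.673×10⁻²⁷) ≈ 9.39×10⁶ Hz.

f ≈ 9.39×10⁶ Hz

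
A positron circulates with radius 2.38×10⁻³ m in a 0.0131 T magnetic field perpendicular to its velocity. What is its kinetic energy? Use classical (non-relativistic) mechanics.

v = |q|Br/m, then KE = ½mv² = (qBr)²/(2m).
v = (1.602×10⁻¹⁹)(0.0131)(2.38×10⁻³)/9.109×10⁻³¹ ≈ 5.483×10⁶ m/s.
KE = ½(9.109×10⁻³¹)(5.483×10⁶)² ≈ 1.37×10⁻¹⁷ J.

KE ≈ 1.37×10⁻¹⁷ J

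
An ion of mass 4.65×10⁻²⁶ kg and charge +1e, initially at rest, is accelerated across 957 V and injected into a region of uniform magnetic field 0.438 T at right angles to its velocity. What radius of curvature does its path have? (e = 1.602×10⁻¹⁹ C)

r ≈ 0.0538 m

Acceleration: |q|V = ½mv² ⇒ v = √(2|q|V/m) = √(2·1.602×10⁻¹⁹·957/4.65×10⁻²⁶) ≈ 8.120×10⁴ m/s.
In the field: r = mv/(|q|B) = (4.65×10⁻²⁶)(8.120×10⁴)/((1.602×10⁻¹⁹)(0.438)) ≈ 0.0538 m.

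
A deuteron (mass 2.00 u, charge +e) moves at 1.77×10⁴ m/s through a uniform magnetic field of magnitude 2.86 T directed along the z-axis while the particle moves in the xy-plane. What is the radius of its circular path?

The magnetic force provides the centripetal force: |q|vB = mv²/r.
r = mv/(|q|B) = (3.322×10⁻²⁷)(1.77×10⁴)/((1.602×10⁻¹⁹)(2.86)) ≈ 1.28×10⁻⁴ m.

r ≈ 1.28×10⁻⁴ m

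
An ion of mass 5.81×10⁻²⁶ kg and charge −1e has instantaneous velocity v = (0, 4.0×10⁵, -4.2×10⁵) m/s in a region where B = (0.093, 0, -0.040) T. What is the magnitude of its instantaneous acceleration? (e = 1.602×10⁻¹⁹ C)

v×B = (-1.60×10⁴, -3.91×10⁴, -3.72×10⁴) N/C.
F = q v×B = (−1.602×10⁻¹⁹ C)·(-1.60×10⁴, -3.91×10⁴, -3.72×10⁴) = (2.56×10⁻¹⁵, 6.26×10⁻¹⁵, 5.96×10⁻¹⁵) N.
|a| = |F|/m = 9.013×10⁻¹⁵/5.81×10⁻²⁶ ≈ 1.55×10¹¹ m/s².

|a| ≈ 1.55×10¹¹ m/s²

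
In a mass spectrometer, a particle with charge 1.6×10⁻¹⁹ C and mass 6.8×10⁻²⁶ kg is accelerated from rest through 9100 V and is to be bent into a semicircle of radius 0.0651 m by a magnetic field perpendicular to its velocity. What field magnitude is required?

v = √(2|q|V/m) = √(2·1.6×10⁻¹⁹·9100/6.8×10⁻²⁶) ≈ 2.069×10⁵ m/s.
B = mv/(|q|r) = (6.8×10⁻²⁶)(2.069×10⁵)/((1.6×10⁻¹⁹)(0.0651)) ≈ 1.35 T.

B ≈ 1.35 T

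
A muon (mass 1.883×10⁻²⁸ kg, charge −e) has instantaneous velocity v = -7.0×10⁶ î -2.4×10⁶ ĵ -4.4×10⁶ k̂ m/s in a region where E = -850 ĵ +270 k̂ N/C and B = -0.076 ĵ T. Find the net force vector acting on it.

F ≈ (5.36×10⁻¹⁴, 1.36×10⁻¹⁶, -8.53×10⁻¹⁴) N

v×B = (-3.34×10⁵, 0, 5.32×10⁵) N/C.
E + v×B = (-3.34×10⁵, -850, 5.32×10⁵) N/C.
F = q(E + v×B) = (−1.602×10⁻¹⁹ C)·(-3.34×10⁵, -850, 5.32×10⁵) = (5.36×10⁻¹⁴, 1.36×10⁻¹⁶, -8.53×10⁻¹⁴) N.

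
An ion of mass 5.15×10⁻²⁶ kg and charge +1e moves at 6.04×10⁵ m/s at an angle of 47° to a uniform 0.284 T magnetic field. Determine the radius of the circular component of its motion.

v⊥ = v sinθ = 6.04×10⁵·sin47° ≈ 4.417×10⁵ m/s.
r = m v⊥/(|q|B) = (5.15×10⁻²⁶)(4.417×10⁵)/((1.602×10⁻¹⁹)(0.284)) ≈ 0.500 m.

r ≈ 0.500 m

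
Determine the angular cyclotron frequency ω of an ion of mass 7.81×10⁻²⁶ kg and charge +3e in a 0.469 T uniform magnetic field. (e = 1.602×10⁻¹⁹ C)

ω = |q|B/m.
ω = (4.806×10⁻¹⁹)(0.469)/7.81×10⁻²⁶ ≈ 2.89×10⁶ rad/s.

ω ≈ 2.89×10⁶ rad/s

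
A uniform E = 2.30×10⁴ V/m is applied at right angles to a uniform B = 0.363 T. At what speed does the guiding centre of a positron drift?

The steady drift has the magnetic force balancing the electric force, so v_d = E/B.
v_d = 2.30×10⁴/0.363 = 6.34×10⁴ m/s.

v_d ≈ 6.34×10⁴ m/s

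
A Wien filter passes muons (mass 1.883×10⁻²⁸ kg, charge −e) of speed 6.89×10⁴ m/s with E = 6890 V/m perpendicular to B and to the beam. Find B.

Balance of forces in the selector: qE = qvB ⇒ B = E/v.
B = 6890/6.89×10⁴ = 0.100 T.

B = 0.100 T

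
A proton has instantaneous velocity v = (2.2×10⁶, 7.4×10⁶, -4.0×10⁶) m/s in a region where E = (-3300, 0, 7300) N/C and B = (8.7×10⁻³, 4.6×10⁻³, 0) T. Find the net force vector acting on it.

v×B = (1.84×10⁴, -3.48×10⁴, -5.43×10⁴) N/C.
E + v×B = (1.51×10⁴, -3.48×10⁴, -4.70×10⁴) N/C.
F = q(E + v×B) = (1.602×10⁻¹⁹ C)·(1.51×10⁴, -3.48×10⁴, -4.70×10⁴) = (2.42×10⁻¹⁵, -5.57×10⁻¹⁵, -7.52×10⁻¹⁵) N.

F ≈ (2.42×10⁻¹⁵, -5.57×10⁻¹⁵, -7.52×10⁻¹⁵) N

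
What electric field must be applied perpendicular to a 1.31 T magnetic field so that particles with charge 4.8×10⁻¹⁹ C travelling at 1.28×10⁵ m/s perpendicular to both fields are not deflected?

E = 1.68×10⁵ V/m

For straight-line motion qE = qvB, so E = vB.
E = 1.28×10⁵ × 1.31 = 1.68×10⁵ V/m.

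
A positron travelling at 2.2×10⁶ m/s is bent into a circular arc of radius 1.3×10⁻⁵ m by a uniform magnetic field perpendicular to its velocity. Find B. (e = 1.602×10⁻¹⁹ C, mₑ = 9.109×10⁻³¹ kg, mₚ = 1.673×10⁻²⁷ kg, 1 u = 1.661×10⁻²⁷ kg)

B ≈ 0.96 T

From |q|vB = mv²/r, B = mv/(|q|r).
B = (9.109×10⁻³¹)(2.2×10⁶)/((1.602×10⁻¹⁹)(1.3×10⁻⁵)) ≈ 0.96 T.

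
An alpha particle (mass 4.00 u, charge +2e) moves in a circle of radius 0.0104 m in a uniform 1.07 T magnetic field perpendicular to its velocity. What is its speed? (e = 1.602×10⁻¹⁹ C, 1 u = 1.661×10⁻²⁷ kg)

v ≈ 5.37×10⁵ m/s

From |q|vB = mv²/r, v = |q|Br/m.
v = (3.204×10⁻¹⁹)(1.07)(0.0104)/6.644×10⁻²⁷ ≈ 5.37×10⁵ m/s.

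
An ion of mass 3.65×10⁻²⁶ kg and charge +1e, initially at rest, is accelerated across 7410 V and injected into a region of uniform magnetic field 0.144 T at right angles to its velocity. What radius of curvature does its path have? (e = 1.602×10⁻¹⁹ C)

Acceleration: |q|V = ½mv² ⇒ v = √(2|q|V/m) = √(2·1.602×10⁻¹⁹·7410/3.65×10⁻²⁶) ≈ 2.550×10⁵ m/s.
In the field: r = mv/(|q|B) = (3.65×10⁻²⁶)(2.550×10⁵)/((1.602×10⁻¹⁹)(0.144)) ≈ 0.404 m.

r ≈ 0.404 m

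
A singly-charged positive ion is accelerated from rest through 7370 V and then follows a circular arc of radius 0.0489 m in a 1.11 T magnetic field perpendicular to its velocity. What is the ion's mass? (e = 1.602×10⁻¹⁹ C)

Combine |q|V = ½mv² and r = mv/(|q|B): eliminate v to get m = qB²r²/(2V).
m = (1.602×10⁻¹⁹)(1.11)²(0.0489)²/(2·7370) ≈ 3.20×10⁻²⁶ kg.

m ≈ 3.20×10⁻²⁶ kg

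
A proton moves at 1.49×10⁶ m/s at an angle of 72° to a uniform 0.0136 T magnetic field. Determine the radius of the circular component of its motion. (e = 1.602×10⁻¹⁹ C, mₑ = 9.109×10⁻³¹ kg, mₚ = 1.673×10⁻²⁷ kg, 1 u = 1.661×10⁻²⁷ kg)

r ≈ 1.09 m

v⊥ = v sinθ = 1.49×10⁶·sin72° ≈ 1.417×10⁶ m/s.
r = m v⊥/(|q|B) = (1.673×10⁻²⁷)(1.417×10⁶)/((1.602×10⁻¹⁹)(0.0136)) ≈ 1.09 m.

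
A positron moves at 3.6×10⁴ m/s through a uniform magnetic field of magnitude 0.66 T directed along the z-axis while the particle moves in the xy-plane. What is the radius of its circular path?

r ≈ 3.1×10⁻⁷ m

The magnetic force provides the centripetal force: |q|vB = mv²/r.
r = mv/(|q|B) = (9.109×10⁻³¹)(3.6×10⁴)/((1.602×10⁻¹⁹)(0.66)) ≈ 3.1×10⁻⁷ m.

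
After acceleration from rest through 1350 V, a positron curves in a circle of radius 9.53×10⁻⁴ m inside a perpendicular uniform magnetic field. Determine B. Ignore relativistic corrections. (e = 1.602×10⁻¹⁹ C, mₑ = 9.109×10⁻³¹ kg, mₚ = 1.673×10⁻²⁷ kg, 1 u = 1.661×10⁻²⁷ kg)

B ≈ 0.130 T

v = √(2|q|V/m) = √(2·1.602×10⁻¹⁹·1350/9.109×10⁻³¹) ≈ 2.179×10⁷ m/s.
B = mv/(|q|r) = (9.109×10⁻³¹)(2.179×10⁷)/((1.602×10⁻¹⁹)(9.53×10⁻⁴)) ≈ 0.130 T.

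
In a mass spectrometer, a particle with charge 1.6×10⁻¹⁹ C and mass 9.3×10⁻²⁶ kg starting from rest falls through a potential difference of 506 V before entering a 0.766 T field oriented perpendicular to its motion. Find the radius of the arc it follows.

Acceleration: |q|V = ½mv² ⇒ v = √(2|q|V/m) = √(2·1.6×10⁻¹⁹·506/9.3×10⁻²⁶) ≈ 4.173×10⁴ m/s.
In the field: r = mv/(|q|B) = (9.3×10⁻²⁶)(4.173×10⁴)/((1.6×10⁻¹⁹)(0.766)) ≈ 0.0317 m.

r ≈ 0.0317 m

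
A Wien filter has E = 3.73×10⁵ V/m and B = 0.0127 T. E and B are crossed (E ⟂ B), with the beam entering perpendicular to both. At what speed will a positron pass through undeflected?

v = 2.94×10⁷ m/s

For undeflected motion the electric and magnetic forces balance: qE = qvB.
v = E/B = 3.73×10⁵/0.0127 = 2.94×10⁷ m/s.
The result is independent of the particle's charge and mass.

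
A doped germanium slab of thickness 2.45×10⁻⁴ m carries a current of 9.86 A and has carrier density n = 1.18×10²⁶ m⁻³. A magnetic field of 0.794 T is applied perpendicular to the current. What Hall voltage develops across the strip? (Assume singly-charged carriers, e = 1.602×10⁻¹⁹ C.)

V_H = IB/(n e t).
V_H = (9.86)(0.794)/((1.18×10²⁶)(1.602×10⁻¹⁹)(2.45×10⁻⁴)) ≈ 1.69×10⁻³ V.

V_H ≈ 1.69×10⁻³ V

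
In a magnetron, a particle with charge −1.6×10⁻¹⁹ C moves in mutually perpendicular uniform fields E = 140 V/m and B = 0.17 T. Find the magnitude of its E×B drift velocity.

The steady drift has the magnetic force balancing the electric force, so v_d = E/B.
v_d = 140/0.17 = 820 m/s.

v_d ≈ 820 m/s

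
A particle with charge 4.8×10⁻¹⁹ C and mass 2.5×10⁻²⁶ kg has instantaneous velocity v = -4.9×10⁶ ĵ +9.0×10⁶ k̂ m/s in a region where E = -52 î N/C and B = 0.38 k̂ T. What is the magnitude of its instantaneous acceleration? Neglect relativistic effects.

|a| ≈ 3.58×10¹³ m/s²

v×B = (-1.86×10⁶, 0, 0) N/C.
E + v×B = (-1.86×10⁶, 0, 0) N/C.
F = q(E + v×B) = (4.8×10⁻¹⁹ C)·(-1.86×10⁶, 0, 0) = (-8.94×10⁻¹³, 0, 0) N.
|a| = |F|/m = 8.938×10⁻¹³/2.5×10⁻²⁶ ≈ 3.58×10¹³ m/s².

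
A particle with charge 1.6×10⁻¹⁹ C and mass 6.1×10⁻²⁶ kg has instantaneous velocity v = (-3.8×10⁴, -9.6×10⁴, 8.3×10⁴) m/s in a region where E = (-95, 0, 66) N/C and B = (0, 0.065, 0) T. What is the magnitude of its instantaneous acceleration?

|a| ≈ 1.57×10¹⁰ m/s²

v×B = (-5400, 0, -2470) N/C.
E + v×B = (-5490, 0, -2400) N/C.
F = q(E + v×B) = (1.6×10⁻¹⁹ C)·(-5490, 0, -2400) = (-8.78×10⁻¹⁶, 0, -3.85×10⁻¹⁶) N.
|a| = |F|/m = 9.589×10⁻¹⁶/6.1×10⁻²⁶ ≈ 1.57×10¹⁰ m/s².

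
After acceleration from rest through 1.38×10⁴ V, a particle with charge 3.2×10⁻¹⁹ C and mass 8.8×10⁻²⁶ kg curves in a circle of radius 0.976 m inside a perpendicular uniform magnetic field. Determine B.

v = √(2|q|V/m) = √(2·3.2×10⁻¹⁹·1.38×10⁴/8.8×10⁻²⁶) ≈ 3.168×10⁵ m/s.
B = mv/(|q|r) = (8.8×10⁻²⁶)(3.168×10⁵)/((3.2×10⁻¹⁹)(0.976)) ≈ 0.0893 T.

B ≈ 0.0893 T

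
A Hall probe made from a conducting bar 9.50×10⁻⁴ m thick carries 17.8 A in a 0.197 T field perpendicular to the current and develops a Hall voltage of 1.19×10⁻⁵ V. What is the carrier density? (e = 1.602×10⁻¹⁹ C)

n ≈ 1.94×10²⁷ m⁻³

From V_H = IB/(n e t), n = IB/(V_H e t).
n = (17.8)(0.197)/((1.19×10⁻⁵)(1.602×10⁻¹⁹)(9.50×10⁻⁴)) ≈ 1.94×10²⁷ m⁻³.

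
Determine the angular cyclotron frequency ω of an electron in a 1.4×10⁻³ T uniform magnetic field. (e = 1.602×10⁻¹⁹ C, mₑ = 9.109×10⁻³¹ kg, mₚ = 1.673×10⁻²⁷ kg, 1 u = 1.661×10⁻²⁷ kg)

ω = |q|B/m.
ω = (1.602×10⁻¹⁹)(1.4×10⁻³)/9.109×10⁻³¹ ≈ 2.5×10⁸ rad/s.

ω ≈ 2.5×10⁸ rad/s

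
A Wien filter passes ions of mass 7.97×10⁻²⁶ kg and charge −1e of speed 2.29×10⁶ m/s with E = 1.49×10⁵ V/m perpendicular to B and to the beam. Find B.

B = 0.0651 T

Balance of forces in the selector: qE = qvB ⇒ B = E/v.
B = 1.49×10⁵/2.29×10⁶ = 0.0651 T.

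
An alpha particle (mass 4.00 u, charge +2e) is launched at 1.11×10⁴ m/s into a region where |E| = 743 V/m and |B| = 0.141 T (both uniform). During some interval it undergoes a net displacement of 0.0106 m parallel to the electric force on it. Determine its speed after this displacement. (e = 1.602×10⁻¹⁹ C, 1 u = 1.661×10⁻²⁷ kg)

B does no work; ΔKE = |q|E d.
½mv_f² = ½mv₀² + |q|Ed = ½(6.644×10⁻²⁷)(1.11×10⁴)² + (3.204×10⁻¹⁹)(743)(0.0106) ≈ 4.093×10⁻¹⁹ J + 2.523×10⁻¹⁸ J ≈ 2.933×10⁻¹⁸ J.
v_f = √(2·2.933×10⁻¹⁸/6.644×10⁻²⁷) ≈ 2.97×10⁴ m/s.

v_f ≈ 2.97×10⁴ m/s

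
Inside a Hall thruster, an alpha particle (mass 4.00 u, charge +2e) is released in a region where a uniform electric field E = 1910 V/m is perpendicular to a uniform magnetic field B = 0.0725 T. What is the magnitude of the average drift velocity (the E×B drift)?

v_d ≈ 2.63×10⁴ m/s

The steady drift has the magnetic force balancing the electric force, so v_d = E/B.
v_d = 1910/0.0725 = 2.63×10⁴ m/s.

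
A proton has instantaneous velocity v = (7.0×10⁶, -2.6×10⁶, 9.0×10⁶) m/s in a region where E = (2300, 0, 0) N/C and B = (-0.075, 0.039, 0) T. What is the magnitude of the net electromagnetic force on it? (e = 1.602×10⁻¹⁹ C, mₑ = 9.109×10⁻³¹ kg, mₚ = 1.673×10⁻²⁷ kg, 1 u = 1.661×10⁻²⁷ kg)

v×B = (-3.51×10⁵, -6.75×10⁵, 7.80×10⁴) N/C.
E + v×B = (-3.49×10⁵, -6.75×10⁵, 7.80×10⁴) N/C.
F = q(E + v×B) = (1.602×10⁻¹⁹ C)·(-3.49×10⁵, -6.75×10⁵, 7.80×10⁴) = (-5.59×10⁻¹⁴, -1.08×10⁻¹³, 1.25×10⁻¹⁴) N.
|F| = 1.22×10⁻¹³ N.

|F| ≈ 1.22×10⁻¹³ N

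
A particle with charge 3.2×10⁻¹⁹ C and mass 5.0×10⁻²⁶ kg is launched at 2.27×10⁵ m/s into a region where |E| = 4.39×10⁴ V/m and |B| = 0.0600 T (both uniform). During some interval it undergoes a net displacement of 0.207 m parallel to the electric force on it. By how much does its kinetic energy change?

The magnetic force is always ⟂ v and does no work; only the electric force changes KE.
ΔKE = F_E · d = |q|E d = (3.2×10⁻¹⁹)(4.39×10⁴)(0.207) ≈ 2.91×10⁻¹⁵ J.

ΔKE ≈ 2.91×10⁻¹⁵ J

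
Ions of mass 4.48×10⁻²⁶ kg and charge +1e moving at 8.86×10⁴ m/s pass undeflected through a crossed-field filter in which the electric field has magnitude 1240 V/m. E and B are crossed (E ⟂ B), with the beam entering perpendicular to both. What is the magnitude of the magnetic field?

B = 0.0140 T

Balance of forces in the selector: qE = qvB ⇒ B = E/v.
B = 1240/8.86×10⁴ = 0.0140 T.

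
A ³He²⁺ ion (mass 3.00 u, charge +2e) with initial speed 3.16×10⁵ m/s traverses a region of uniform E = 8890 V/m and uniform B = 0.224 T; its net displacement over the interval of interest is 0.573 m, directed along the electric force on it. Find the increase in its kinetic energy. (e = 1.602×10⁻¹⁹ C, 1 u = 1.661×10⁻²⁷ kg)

ΔKE ≈ 1.63×10⁻¹⁵ J

The magnetic force is always ⟂ v and does no work; only the electric force changes KE.
ΔKE = F_E · d = |q|E d = (3.204×10⁻¹⁹)(8890)(0.573) ≈ 1.63×10⁻¹⁵ J.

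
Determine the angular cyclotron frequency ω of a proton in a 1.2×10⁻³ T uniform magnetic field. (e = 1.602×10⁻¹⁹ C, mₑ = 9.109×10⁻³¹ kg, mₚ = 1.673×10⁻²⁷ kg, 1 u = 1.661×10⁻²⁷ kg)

ω ≈ 1.1×10⁵ rad/s

ω = |q|B/m.
ω = (1.602×10⁻¹⁹)(1.2×10⁻³)/1.673×10⁻²⁷ ≈ 1.1×10⁵ rad/s.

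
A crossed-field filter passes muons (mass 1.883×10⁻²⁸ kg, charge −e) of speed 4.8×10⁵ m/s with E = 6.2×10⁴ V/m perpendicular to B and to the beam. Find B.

B = 0.13 T

Balance of forces in the selector: qE = qvB ⇒ B = E/v.
B = 6.2×10⁴/4.8×10⁵ = 0.13 T.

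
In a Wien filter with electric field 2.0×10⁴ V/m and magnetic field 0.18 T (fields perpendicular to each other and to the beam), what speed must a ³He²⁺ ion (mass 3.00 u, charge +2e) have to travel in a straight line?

v = 1.1×10⁵ m/s

Zero net Lorentz force requires |qE| = |q v×B|, i.e. E = vB.
v = E/B = 2.0×10⁴/0.18 = 1.1×10⁵ m/s.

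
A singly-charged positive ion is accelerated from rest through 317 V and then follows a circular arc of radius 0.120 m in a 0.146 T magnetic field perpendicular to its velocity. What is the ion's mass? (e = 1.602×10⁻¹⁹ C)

m ≈ 7.76×10⁻²⁶ kg

Combine |q|V = ½mv² and r = mv/(|q|B): eliminate v to get m = qB²r²/(2V).
m = (1.602×10⁻¹⁹)(0.146)²(0.120)²/(2·317) ≈ 7.76×10⁻²⁶ kg.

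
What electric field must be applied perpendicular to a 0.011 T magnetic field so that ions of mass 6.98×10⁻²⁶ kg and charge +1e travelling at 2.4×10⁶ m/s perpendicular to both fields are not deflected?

For straight-line motion qE = qvB, so E = vB.
E = 2.4×10⁶ × 0.011 = 2.6×10⁴ V/m.

E = 2.6×10⁴ V/m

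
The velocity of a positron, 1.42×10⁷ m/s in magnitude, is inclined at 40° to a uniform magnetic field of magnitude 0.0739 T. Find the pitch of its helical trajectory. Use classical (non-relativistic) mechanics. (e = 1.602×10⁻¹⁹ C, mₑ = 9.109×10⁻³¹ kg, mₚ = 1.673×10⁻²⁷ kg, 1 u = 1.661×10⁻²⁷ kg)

v∥ = v cosθ = 1.42×10⁷·cos40° ≈ 1.088×10⁷ m/s.
T = 2πm/(|q|B) = 2π(9.109×10⁻³¹)/((1.602×10⁻¹⁹)(0.0739)) ≈ 4.834×10⁻¹⁰ s.
pitch = v∥ T = (1.088×10⁷)(4.834×10⁻¹⁰) ≈ 5.26×10⁻³ m.

p ≈ 5.26×10⁻³ m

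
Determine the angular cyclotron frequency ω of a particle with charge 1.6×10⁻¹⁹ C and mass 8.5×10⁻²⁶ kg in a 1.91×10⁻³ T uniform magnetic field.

ω ≈ 3600 rad/s

ω = |q|B/m.
ω = (1.6×10⁻¹⁹)(1.91×10⁻³)/8.5×10⁻²⁶ ≈ 3600 rad/s.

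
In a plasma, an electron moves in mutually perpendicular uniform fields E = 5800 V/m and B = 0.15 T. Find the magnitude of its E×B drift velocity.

The steady drift has the magnetic force balancing the electric force, so v_d = E/B.
v_d = 5800/0.15 = 3.9×10⁴ m/s.

v_d ≈ 3.9×10⁴ m/s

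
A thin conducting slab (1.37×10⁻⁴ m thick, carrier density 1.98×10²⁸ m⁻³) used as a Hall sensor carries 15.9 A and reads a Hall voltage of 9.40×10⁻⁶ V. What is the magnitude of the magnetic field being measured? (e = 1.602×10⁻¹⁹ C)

From V_H = IB/(n e t), B = V_H n e t / I.
B = (9.40×10⁻⁶)(1.98×10²⁸)(1.602×10⁻¹⁹)(1.37×10⁻⁴)/15.9 ≈ 0.257 T.

B ≈ 0.257 T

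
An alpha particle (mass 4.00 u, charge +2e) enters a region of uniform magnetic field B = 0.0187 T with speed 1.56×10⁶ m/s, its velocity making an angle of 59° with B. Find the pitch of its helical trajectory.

v∥ = v cosθ = 1.56×10⁶·cos59° ≈ 8.035×10⁵ m/s.
T = 2πm/(|q|B) = 2π(6.644×10⁻²⁷)/((3.204×10⁻¹⁹)(0.0187)) ≈ 6.967×10⁻⁶ s.
pitch = v∥ T = (8.035×10⁵)(6.967×10⁻⁶) ≈ 5.60 m.

p ≈ 5.60 m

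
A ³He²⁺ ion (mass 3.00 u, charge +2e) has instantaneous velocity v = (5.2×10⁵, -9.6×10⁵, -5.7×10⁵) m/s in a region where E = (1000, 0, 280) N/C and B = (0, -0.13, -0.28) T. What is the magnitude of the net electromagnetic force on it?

v×B = (1.95×10⁵, 1.46×10⁵, -6.76×10⁴) N/C.
E + v×B = (1.96×10⁵, 1.46×10⁵, -6.73×10⁴) N/C.
F = q(E + v×B) = (3.204×10⁻¹⁹ C)·(1.96×10⁵, 1.46×10⁵, -6.73×10⁴) = (6.27×10⁻¹⁴, 4.67×10⁻¹⁴, -2.16×10⁻¹⁴) N.
|F| = 8.11×10⁻¹⁴ N.

|F| ≈ 8.11×10⁻¹⁴ N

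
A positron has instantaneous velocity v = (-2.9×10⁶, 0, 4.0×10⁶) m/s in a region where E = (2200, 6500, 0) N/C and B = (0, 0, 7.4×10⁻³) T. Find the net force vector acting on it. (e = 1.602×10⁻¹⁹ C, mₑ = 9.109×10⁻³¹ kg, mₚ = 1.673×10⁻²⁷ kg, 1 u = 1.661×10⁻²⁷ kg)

F ≈ (3.52×10⁻¹⁶, 4.48×10⁻¹⁵, 0) N

v×B = (0, 2.15×10⁴, 0) N/C.
E + v×B = (2200, 2.80×10⁴, 0) N/C.
F = q(E + v×B) = (1.602×10⁻¹⁹ C)·(2200, 2.80×10⁴, 0) = (3.52×10⁻¹⁶, 4.48×10⁻¹⁵, 0) N.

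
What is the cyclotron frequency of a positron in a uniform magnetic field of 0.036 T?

f ≈ 1.0×10⁹ Hz

f = |q|B/(2πm).
f = (1.602×10⁻¹⁹)(0.036)/(2π·9.109×10⁻³¹) ≈ 1.0×10⁹ Hz.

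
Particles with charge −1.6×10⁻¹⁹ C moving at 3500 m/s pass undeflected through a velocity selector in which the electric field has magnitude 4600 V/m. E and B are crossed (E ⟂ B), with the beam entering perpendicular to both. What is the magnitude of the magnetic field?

Balance of forces in the selector: qE = qvB ⇒ B = E/v.
B = 4600/3500 = 1.3 T.

B = 1.3 T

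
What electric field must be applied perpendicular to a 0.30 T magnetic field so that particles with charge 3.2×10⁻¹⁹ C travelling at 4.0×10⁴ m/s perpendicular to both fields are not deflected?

E = 1.2×10⁴ V/m

For straight-line motion qE = qvB, so E = vB.
E = 4.0×10⁴ × 0.30 = 1.2×10⁴ V/m.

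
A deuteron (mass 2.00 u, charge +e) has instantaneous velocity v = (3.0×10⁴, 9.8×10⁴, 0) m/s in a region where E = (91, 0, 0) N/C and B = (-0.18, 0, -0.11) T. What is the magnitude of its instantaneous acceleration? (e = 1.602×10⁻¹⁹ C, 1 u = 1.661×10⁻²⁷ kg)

v×B = (-1.08×10⁴, 3300, 1.76×10⁴) N/C.
E + v×B = (-1.07×10⁴, 3300, 1.76×10⁴) N/C.
F = q(E + v×B) = (1.602×10⁻¹⁹ C)·(-1.07×10⁴, 3300, 1.76×10⁴) = (-1.71×10⁻¹⁵, 5.29×10⁻¹⁶, 2.83×10⁻¹⁵) N.
|a| = |F|/m = 3.346×10⁻¹⁵/3.322×10⁻²⁷ ≈ 1.01×10¹² m/s².

|a| ≈ 1.01×10¹² m/s²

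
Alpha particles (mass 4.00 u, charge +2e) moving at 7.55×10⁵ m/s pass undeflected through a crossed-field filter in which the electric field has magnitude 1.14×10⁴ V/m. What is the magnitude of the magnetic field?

Balance of forces in the selector: qE = qvB ⇒ B = E/v.
B = 1.14×10⁴/7.55×10⁵ = 0.0151 T.

B = 0.0151 T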